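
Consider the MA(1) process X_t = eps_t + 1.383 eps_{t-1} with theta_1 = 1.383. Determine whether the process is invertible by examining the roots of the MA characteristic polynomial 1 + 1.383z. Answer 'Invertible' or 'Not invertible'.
\text{Not invertible}

The MA(q) characteristic polynomial is P(z) = 1 + 1.383z.
Invertibility requires all roots to lie outside the unit circle, i.e. |z| > 1 for every root.
This is linear in z: 1 + (1.383) z = 0  =>  z = -1/(1.383) = -0.723066,  |z| = 0.723066.
Moduli of all roots: 0.7231.
All moduli strictly greater than 1? No.
Verdict: Not invertible.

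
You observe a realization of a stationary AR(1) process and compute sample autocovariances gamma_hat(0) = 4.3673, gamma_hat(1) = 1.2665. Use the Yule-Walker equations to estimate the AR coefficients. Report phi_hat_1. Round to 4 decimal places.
\hat\phi_{1} = 0.2900

The Yule-Walker equations for an AR(p) process read, in matrix form,
  Gamma_p phi = r_p,   with   (Gamma_p)_{ij} = gamma(|i - j|),
                       (r_p)_i = gamma(i),   i,j = 1..p.
Substitute the sample gammas (Toeplitz matrix and right-hand side of size 1):
  Gamma_p = [[4.3673]]
  r_p     = [1.2665]
With p = 1 this is the single equation gamma(0) phi_1 = gamma(1):
  phi_hat_1 = gamma(1) / gamma(0) = 1.2665 / 4.3673 = 0.2900.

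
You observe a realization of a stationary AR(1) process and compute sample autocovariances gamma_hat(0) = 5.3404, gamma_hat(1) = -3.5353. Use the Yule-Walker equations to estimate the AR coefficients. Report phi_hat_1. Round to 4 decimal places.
\hat\phi_{1} = -0.6620

The Yule-Walker equations for an AR(p) process read, in matrix form,
  Gamma_p phi = r_p,   with   (Gamma_p)_{ij} = gamma(|i - j|),
                       (r_p)_i = gamma(i),   i,j = 1..p.
Substitute the sample gammas (Toeplitz matrix and right-hand side of size 1):
  Gamma_p = [[5.3404]]
  r_p     = [-3.5353]
With p = 1 this is the single equation gamma(0) phi_1 = gamma(1):
  phi_hat_1 = gamma(1) / gamma(0) = -3.5353 / 5.3404 = -0.6620.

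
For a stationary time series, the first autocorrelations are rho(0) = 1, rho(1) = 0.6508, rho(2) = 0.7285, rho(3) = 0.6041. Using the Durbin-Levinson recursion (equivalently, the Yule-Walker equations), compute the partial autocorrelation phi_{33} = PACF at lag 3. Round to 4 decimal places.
\phi_{33} = 0.0880

The PACF at lag k is phi_{kk}, the last component of the solution
to the Yule-Walker system G_k phi = r_k where
  (G_k)_{ij} = rho(|i - j|), (r_k)_i = rho(i), i,j = 1..k.
Equivalently, Durbin-Levinson gives phi_{kk} iteratively:
  phi_{11} = rho(1)
  phi_{kk} = [rho(k) - sum_{j=1..k-1} phi_{k-1,j} rho(k-j)]
            / [1 - sum_{j=1..k-1} phi_{k-1,j} rho(j)],
  phi_{k,j} = phi_{k-1,j} - phi_{kk} phi_{k-1,k-j},  j = 1..k-1.
Step k = 1:
  phi_11 = rho(1) = 0.6508.
Step k = 2:
  phi_22 = [rho(2) - phi_11 rho(1)] / [1 - phi_11 rho(1)] = [0.7285 - (0.6508)(0.6508)] / [1 - (0.6508)(0.6508)]
         = 0.30495936 / 0.57645936 = 0.529021.
  Update: phi_21 = phi_11 - phi_22 phi_11 = 0.6508 - (0.529021)(0.6508) = 0.306513.
Step k = 3:
  phi_33 = [rho(3) - phi_21 rho(2) - phi_22 rho(1)] / [1 - phi_21 rho(1) - phi_22 rho(2)]
    numerator   = 0.6041 - (0.306513)(0.7285) - (0.529021)(0.6508) = 0.03651824
    denominator = 1 - (0.306513)(0.6508) - (0.529021)(0.7285) = 0.41512932
  phi_33 = 0.03651824 / 0.41512932 = 0.088.
Therefore phi_{33} = 0.0880.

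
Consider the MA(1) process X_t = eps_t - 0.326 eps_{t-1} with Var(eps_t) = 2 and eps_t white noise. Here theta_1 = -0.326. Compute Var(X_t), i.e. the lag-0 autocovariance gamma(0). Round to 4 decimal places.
\gamma(0) = 2.2126

For an MA(q) process X_t = eps_t + sum_i theta_i eps_{t-i} with
Var(eps_t) = sigma^2, the variance is
  gamma(0) = sigma^2 * (1 + sum_i theta_i^2).
  sum_i theta_i^2 = (-0.326)^2 = 0.106276.
  gamma(0) = 2 * (1 + 0.106276) = 2 * 1.106276 = 2.212552, which rounds to 2.2126.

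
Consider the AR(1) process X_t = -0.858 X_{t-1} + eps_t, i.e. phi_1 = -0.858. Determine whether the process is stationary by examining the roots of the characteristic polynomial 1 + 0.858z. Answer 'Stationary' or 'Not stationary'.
\text{Stationary}

The AR(p) characteristic polynomial is P(z) = 1 + 0.858z.
Stationarity requires all roots to lie outside the unit circle, i.e. |z| > 1 for every root.
This is linear in z: 1 + (0.858) z = 0  =>  z = -1/(0.858) = -1.165501,  |z| = 1.165501.
Moduli of all roots: 1.1655.
All moduli strictly greater than 1? Yes.
Verdict: Stationary.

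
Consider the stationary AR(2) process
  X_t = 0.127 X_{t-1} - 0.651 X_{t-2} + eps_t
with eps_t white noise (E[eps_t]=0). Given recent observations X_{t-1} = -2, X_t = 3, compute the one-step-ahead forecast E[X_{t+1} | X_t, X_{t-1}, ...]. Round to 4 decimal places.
E[X_{t+1} \mid \mathcal F_t] = 1.6830

For an AR(p) model X_t = c + sum_i phi_i X_{t-i} + eps_t, the
one-step-ahead conditional mean is
  E[X_{t+1} | X_t, ...] = c + sum_i phi_i X_{t+1-i}.
Substitute known values:
  E[X_{t+1} | ...] = (0.127) * (3) + (-0.651) * (-2)
                   = 1.6830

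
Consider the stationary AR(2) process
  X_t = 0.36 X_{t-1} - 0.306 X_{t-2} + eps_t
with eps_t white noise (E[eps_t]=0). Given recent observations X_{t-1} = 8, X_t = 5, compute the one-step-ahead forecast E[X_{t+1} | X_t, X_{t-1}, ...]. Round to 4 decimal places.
E[X_{t+1} \mid \mathcal F_t] = -0.6480

For an AR(p) model X_t = c + sum_i phi_i X_{t-i} + eps_t, the
one-step-ahead conditional mean is
  E[X_{t+1} | X_t, ...] = c + sum_i phi_i X_{t+1-i}.
Substitute known values:
  E[X_{t+1} | ...] = (0.36) * (5) + (-0.306) * (8)
                   = -0.6480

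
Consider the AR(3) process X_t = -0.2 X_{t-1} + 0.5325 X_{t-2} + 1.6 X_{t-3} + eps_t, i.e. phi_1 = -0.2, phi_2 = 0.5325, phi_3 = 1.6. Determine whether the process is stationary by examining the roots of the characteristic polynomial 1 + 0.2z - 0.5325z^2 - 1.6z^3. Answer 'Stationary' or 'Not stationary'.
\text{Not stationary}

The AR(p) characteristic polynomial is P(z) = 1 + 0.2z - 0.5325z^2 - 1.6z^3.
Stationarity requires all roots to lie outside the unit circle, i.e. |z| > 1 for every root.
Degree 3: look for a simple real root z0 first, then factor out (1 - z/z0) and solve the remaining quadratic.
Testing z0 = 0.8: P(0.8) = 1 + (0.2)(0.8) + (-0.5325)(0.8)^2 + (-1.6)(0.8)^3
  = 1 + (0.16) + (-0.3408) + (-0.8192) = 0.  So z_0 = 0.8 is a root, |z_0| = 0.8.
Divide out the factor (1 - 1.25 z) = (1 - z/z0) (since 1/z0 = 1.25):
  P(z) = (1 - 1.25 z)(1 + (1.45) z + (1.28) z^2)
  [check: z-coef 1.45 - (1.25) = 0.2; z^2-coef 1.28 - (1.25)(1.45) = -0.5325; z^3-coef -(1.25)(1.28) = -1.6.]
Remaining roots from the quadratic factor 1 + (1.45) z + (1.28) z^2:
  Set 1 + (1.45) z + (1.28) z^2 = 0, i.e. a z^2 + b z + c = 0 with a = 1.28, b = 1.45, c = 1.
  Discriminant D = b^2 - 4ac = (1.45)^2 - 4*(1.28)*1 = 2.1025 - (5.12) = -3.0175.
  D < 0, so the roots are the complex-conjugate pair z = (-b +/- i sqrt(-D)) / (2a) = -0.5664 +/- 0.6786i.
  For a conjugate pair |z|^2 = z * conj(z) = (product of roots) = c/a = 1/(1.28) = 0.78125, so |z| = sqrt(0.78125) = 0.8839 for both roots.
Moduli of all roots: 0.8000, 0.8839, 0.8839.
All moduli strictly greater than 1? No.
Verdict: Not stationary.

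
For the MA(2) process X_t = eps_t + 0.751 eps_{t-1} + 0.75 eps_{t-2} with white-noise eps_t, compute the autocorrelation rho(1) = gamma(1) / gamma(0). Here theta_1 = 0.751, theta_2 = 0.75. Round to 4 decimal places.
\rho(1) = 0.6180

For an MA(q) process with theta_0 = 1, the autocovariance is
  gamma(k) = sigma^2 * sum_{i=0..q-k} theta_i * theta_{i+k},
and rho(k) = gamma(k) / gamma(0). Sigma^2 cancels.
  numerator   = (1)*(0.751) + (0.751)*(0.75) = 1.31425.
  denominator = (1)^2 + (0.751)^2 + (0.75)^2 = 2.126501.
  rho(1) = 1.31425 / 2.126501 = 0.6180.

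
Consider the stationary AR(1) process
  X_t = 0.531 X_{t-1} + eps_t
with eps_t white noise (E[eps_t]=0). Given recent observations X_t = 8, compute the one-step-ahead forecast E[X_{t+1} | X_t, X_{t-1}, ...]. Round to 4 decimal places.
E[X_{t+1} \mid \mathcal F_t] = 4.2480

For an AR(p) model X_t = c + sum_i phi_i X_{t-i} + eps_t, the
one-step-ahead conditional mean is
  E[X_{t+1} | X_t, ...] = c + sum_i phi_i X_{t+1-i}.
Substitute known values:
  E[X_{t+1} | ...] = (0.531) * (8)
                   = 4.2480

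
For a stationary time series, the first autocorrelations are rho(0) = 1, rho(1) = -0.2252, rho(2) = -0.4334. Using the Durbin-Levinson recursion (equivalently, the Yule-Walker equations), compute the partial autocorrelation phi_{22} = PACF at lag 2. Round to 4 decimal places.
\phi_{22} = -0.5100

The PACF at lag k is phi_{kk}, the last component of the solution
to the Yule-Walker system G_k phi = r_k where
  (G_k)_{ij} = rho(|i - j|), (r_k)_i = rho(i), i,j = 1..k.
Equivalently, Durbin-Levinson gives phi_{kk} iteratively:
  phi_{11} = rho(1)
  phi_{kk} = [rho(k) - sum_{j=1..k-1} phi_{k-1,j} rho(k-j)]
            / [1 - sum_{j=1..k-1} phi_{k-1,j} rho(j)],
  phi_{k,j} = phi_{k-1,j} - phi_{kk} phi_{k-1,k-j},  j = 1..k-1.
Step k = 1:
  phi_11 = rho(1) = -0.2252.
Step k = 2:
  phi_22 = [rho(2) - phi_11 rho(1)] / [1 - phi_11 rho(1)] = [-0.4334 - (-0.2252)(-0.2252)] / [1 - (-0.2252)(-0.2252)]
         = -0.48411504 / 0.94928496 = -0.51.
Therefore phi_{22} = -0.5100.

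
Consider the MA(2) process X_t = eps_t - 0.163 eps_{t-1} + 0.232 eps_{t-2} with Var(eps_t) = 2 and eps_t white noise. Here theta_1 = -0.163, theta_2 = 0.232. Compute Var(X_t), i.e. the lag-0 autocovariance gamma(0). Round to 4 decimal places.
\gamma(0) = 2.1608

For an MA(q) process X_t = eps_t + sum_i theta_i eps_{t-i} with
Var(eps_t) = sigma^2, the variance is
  gamma(0) = sigma^2 * (1 + sum_i theta_i^2).
  sum_i theta_i^2 = (-0.163)^2 + (0.232)^2 = 0.026569 + 0.053824 = 0.080393.
  gamma(0) = 2 * (1 + 0.080393) = 2 * 1.080393 = 2.160786, which rounds to 2.1608.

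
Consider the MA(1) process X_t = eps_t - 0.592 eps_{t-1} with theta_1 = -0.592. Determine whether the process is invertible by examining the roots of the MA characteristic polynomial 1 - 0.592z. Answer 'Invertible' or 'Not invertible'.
\text{Invertible}

The MA(q) characteristic polynomial is P(z) = 1 - 0.592z.
Invertibility requires all roots to lie outside the unit circle, i.e. |z| > 1 for every root.
This is linear in z: 1 + (-0.592) z = 0  =>  z = -1/(-0.592) = 1.689189,  |z| = 1.689189.
Moduli of all roots: 1.6892.
All moduli strictly greater than 1? Yes.
Verdict: Invertible.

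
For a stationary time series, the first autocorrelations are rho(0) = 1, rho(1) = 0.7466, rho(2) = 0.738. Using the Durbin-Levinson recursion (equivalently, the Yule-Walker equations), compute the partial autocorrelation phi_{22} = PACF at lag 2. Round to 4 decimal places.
\phi_{22} = 0.4080

The PACF at lag k is phi_{kk}, the last component of the solution
to the Yule-Walker system G_k phi = r_k where
  (G_k)_{ij} = rho(|i - j|), (r_k)_i = rho(i), i,j = 1..k.
Equivalently, Durbin-Levinson gives phi_{kk} iteratively:
  phi_{11} = rho(1)
  phi_{kk} = [rho(k) - sum_{j=1..k-1} phi_{k-1,j} rho(k-j)]
            / [1 - sum_{j=1..k-1} phi_{k-1,j} rho(j)],
  phi_{k,j} = phi_{k-1,j} - phi_{kk} phi_{k-1,k-j},  j = 1..k-1.
Step k = 1:
  phi_11 = rho(1) = 0.7466.
Step k = 2:
  phi_22 = [rho(2) - phi_11 rho(1)] / [1 - phi_11 rho(1)] = [0.738 - (0.7466)(0.7466)] / [1 - (0.7466)(0.7466)]
         = 0.18058844 / 0.44258844 = 0.408.
Therefore phi_{22} = 0.4080.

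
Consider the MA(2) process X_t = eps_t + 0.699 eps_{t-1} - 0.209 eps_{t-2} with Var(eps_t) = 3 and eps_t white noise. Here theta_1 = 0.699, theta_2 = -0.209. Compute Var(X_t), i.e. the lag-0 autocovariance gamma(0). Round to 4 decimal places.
\gamma(0) = 4.5968

For an MA(q) process X_t = eps_t + sum_i theta_i eps_{t-i} with
Var(eps_t) = sigma^2, the variance is
  gamma(0) = sigma^2 * (1 + sum_i theta_i^2).
  sum_i theta_i^2 = (0.699)^2 + (-0.209)^2 = 0.488601 + 0.043681 = 0.532282.
  gamma(0) = 3 * (1 + 0.532282) = 3 * 1.532282 = 4.596846, which rounds to 4.5968.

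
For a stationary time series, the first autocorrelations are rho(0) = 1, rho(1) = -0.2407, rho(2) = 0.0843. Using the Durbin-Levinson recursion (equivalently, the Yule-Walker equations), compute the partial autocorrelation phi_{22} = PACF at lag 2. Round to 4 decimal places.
\phi_{22} = 0.0280

The PACF at lag k is phi_{kk}, the last component of the solution
to the Yule-Walker system G_k phi = r_k where
  (G_k)_{ij} = rho(|i - j|), (r_k)_i = rho(i), i,j = 1..k.
Equivalently, Durbin-Levinson gives phi_{kk} iteratively:
  phi_{11} = rho(1)
  phi_{kk} = [rho(k) - sum_{j=1..k-1} phi_{k-1,j} rho(k-j)]
            / [1 - sum_{j=1..k-1} phi_{k-1,j} rho(j)],
  phi_{k,j} = phi_{k-1,j} - phi_{kk} phi_{k-1,k-j},  j = 1..k-1.
Step k = 1:
  phi_11 = rho(1) = -0.2407.
Step k = 2:
  phi_22 = [rho(2) - phi_11 rho(1)] / [1 - phi_11 rho(1)] = [0.0843 - (-0.2407)(-0.2407)] / [1 - (-0.2407)(-0.2407)]
         = 0.02636351 / 0.94206351 = 0.028.
Therefore phi_{22} = 0.0280.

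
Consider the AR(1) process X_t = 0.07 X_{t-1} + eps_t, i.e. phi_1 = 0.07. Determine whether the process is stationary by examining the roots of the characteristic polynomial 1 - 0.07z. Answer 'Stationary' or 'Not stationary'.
\text{Stationary}

The AR(p) characteristic polynomial is P(z) = 1 - 0.07z.
Stationarity requires all roots to lie outside the unit circle, i.e. |z| > 1 for every root.
This is linear in z: 1 + (-0.07) z = 0  =>  z = -1/(-0.07) = 14.285714,  |z| = 14.285714.
Moduli of all roots: 14.2857.
All moduli strictly greater than 1? Yes.
Verdict: Stationary.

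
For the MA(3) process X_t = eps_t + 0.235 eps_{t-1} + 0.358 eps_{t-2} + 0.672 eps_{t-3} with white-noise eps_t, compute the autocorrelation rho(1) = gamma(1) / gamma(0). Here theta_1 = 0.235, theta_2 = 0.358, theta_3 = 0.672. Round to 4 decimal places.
\rho(1) = 0.3423

For an MA(q) process with theta_0 = 1, the autocovariance is
  gamma(k) = sigma^2 * sum_{i=0..q-k} theta_i * theta_{i+k},
and rho(k) = gamma(k) / gamma(0). Sigma^2 cancels.
  numerator   = (1)*(0.235) + (0.235)*(0.358) + (0.358)*(0.672) = 0.559706.
  denominator = (1)^2 + (0.235)^2 + (0.358)^2 + (0.672)^2 = 1.634973.
  rho(1) = 0.559706 / 1.634973 = 0.3423.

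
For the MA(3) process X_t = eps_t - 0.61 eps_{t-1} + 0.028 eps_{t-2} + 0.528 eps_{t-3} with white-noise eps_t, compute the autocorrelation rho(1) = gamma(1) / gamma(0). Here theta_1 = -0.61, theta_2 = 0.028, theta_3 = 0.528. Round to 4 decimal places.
\rho(1) = -0.3707

For an MA(q) process with theta_0 = 1, the autocovariance is
  gamma(k) = sigma^2 * sum_{i=0..q-k} theta_i * theta_{i+k},
and rho(k) = gamma(k) / gamma(0). Sigma^2 cancels.
  numerator   = (1)*(-0.61) + (-0.61)*(0.028) + (0.028)*(0.528) = -0.612296.
  denominator = (1)^2 + (-0.61)^2 + (0.028)^2 + (0.528)^2 = 1.651668.
  rho(1) = -0.612296 / 1.651668 = -0.3707.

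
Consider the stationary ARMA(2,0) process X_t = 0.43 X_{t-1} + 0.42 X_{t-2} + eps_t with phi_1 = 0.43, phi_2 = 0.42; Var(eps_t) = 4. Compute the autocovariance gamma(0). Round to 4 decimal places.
\gamma(0) = 10.7842

Multiply the model equation by X_{t-k} and take expectations. With theta_0 = psi_0 = 1 and psi_j the MA(infinity) weights, this gives
  gamma(k) - sum_i phi_i gamma(k-i) = c_k,
  c_k = sigma^2 * sum_{j=k..q} theta_j psi_{j-k}   (c_k = 0 for k > q),
using gamma(-m) = gamma(m).
Pure AR (q = 0): c_0 = sigma^2 = 4, c_k = 0 for k >= 1.
Equations for k = 0, 1, 2 (AR order 2, c_2 = 0):
  (E0) gamma(0) = phi_1 gamma(1) + phi_2 gamma(2) + c_0
  (E1) gamma(1) = phi_1 gamma(0) + phi_2 gamma(1) + c_1
  (E2) gamma(2) = phi_1 gamma(1) + phi_2 gamma(0)
From (E1): gamma(1) = A gamma(0) + B with
  A = phi_1 / (1 - phi_2) = 0.43 / 0.58 = 0.741379,   B = c_1 / (1 - phi_2) = 0 / 0.58 = 0.
Insert (E2) into (E0): gamma(0) (1 - phi_2^2) = phi_1 (1 + phi_2) gamma(1) + c_0.
  phi_1 (1 + phi_2) = (0.43)(1.42) = 0.6106,   1 - phi_2^2 = 0.8236.
Replace gamma(1) by A gamma(0) + B and collect gamma(0):
  gamma(0) [0.8236 - (0.6106)(0.741379)] = c_0 = 4
  gamma(0) * 0.370914 = 4
  gamma(0) = 4 / 0.370914 = 10.784177.
Therefore gamma(0) = 10.7842 (to 4 decimal places).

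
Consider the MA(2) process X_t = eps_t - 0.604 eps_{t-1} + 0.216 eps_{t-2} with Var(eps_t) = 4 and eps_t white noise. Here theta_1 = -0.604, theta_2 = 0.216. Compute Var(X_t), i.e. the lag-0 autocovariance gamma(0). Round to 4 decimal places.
\gamma(0) = 5.6459

For an MA(q) process X_t = eps_t + sum_i theta_i eps_{t-i} with
Var(eps_t) = sigma^2, the variance is
  gamma(0) = sigma^2 * (1 + sum_i theta_i^2).
  sum_i theta_i^2 = (-0.604)^2 + (0.216)^2 = 0.364816 + 0.046656 = 0.411472.
  gamma(0) = 4 * (1 + 0.411472) = 4 * 1.411472 = 5.645888, which rounds to 5.6459.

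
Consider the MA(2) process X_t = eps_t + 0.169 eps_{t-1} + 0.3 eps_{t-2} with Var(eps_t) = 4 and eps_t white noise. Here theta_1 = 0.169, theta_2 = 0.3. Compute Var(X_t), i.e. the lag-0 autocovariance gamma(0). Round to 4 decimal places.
\gamma(0) = 4.4742

For an MA(q) process X_t = eps_t + sum_i theta_i eps_{t-i} with
Var(eps_t) = sigma^2, the variance is
  gamma(0) = sigma^2 * (1 + sum_i theta_i^2).
  sum_i theta_i^2 = (0.169)^2 + (0.3)^2 = 0.028561 + 0.09 = 0.118561.
  gamma(0) = 4 * (1 + 0.118561) = 4 * 1.118561 = 4.474244, which rounds to 4.4742.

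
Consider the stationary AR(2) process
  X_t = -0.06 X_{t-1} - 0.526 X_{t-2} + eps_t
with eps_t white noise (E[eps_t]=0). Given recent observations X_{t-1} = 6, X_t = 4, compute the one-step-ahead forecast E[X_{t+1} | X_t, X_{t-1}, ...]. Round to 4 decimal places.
E[X_{t+1} \mid \mathcal F_t] = -3.3960

For an AR(p) model X_t = c + sum_i phi_i X_{t-i} + eps_t, the
one-step-ahead conditional mean is
  E[X_{t+1} | X_t, ...] = c + sum_i phi_i X_{t+1-i}.
Substitute known values:
  E[X_{t+1} | ...] = (-0.06) * (4) + (-0.526) * (6)
                   = -3.3960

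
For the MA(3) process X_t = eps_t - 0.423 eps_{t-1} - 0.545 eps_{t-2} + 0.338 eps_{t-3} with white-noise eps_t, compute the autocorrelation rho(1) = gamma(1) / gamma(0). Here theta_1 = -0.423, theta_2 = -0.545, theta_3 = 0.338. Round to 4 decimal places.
\rho(1) = -0.2369

For an MA(q) process with theta_0 = 1, the autocovariance is
  gamma(k) = sigma^2 * sum_{i=0..q-k} theta_i * theta_{i+k},
and rho(k) = gamma(k) / gamma(0). Sigma^2 cancels.
  numerator   = (1)*(-0.423) + (-0.423)*(-0.545) + (-0.545)*(0.338) = -0.376675.
  denominator = (1)^2 + (-0.423)^2 + (-0.545)^2 + (0.338)^2 = 1.590198.
  rho(1) = -0.376675 / 1.590198 = -0.2369.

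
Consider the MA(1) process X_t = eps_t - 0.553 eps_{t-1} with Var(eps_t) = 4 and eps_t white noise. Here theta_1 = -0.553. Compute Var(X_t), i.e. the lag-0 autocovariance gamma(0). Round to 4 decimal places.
\gamma(0) = 5.2232

For an MA(q) process X_t = eps_t + sum_i theta_i eps_{t-i} with
Var(eps_t) = sigma^2, the variance is
  gamma(0) = sigma^2 * (1 + sum_i theta_i^2).
  sum_i theta_i^2 = (-0.553)^2 = 0.305809.
  gamma(0) = 4 * (1 + 0.305809) = 4 * 1.305809 = 5.223236, which rounds to 5.2232.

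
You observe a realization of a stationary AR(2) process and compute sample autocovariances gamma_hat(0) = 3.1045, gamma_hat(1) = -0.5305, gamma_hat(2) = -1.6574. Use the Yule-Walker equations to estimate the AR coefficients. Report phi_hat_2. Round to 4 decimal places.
\hat\phi_{2} = -0.5800

The Yule-Walker equations for an AR(p) process read, in matrix form,
  Gamma_p phi = r_p,   with   (Gamma_p)_{ij} = gamma(|i - j|),
                       (r_p)_i = gamma(i),   i,j = 1..p.
Substitute the sample gammas (Toeplitz matrix and right-hand side of size 2):
  Gamma_p = [[3.1045, -0.5305], [-0.5305, 3.1045]]
  r_p     = [-0.5305, -1.6574]
Written out:
  3.1045 phi_1 - 0.5305 phi_2 = -0.5305
  -0.5305 phi_1 + 3.1045 phi_2 = -1.6574
Solve by Cramer's rule:
  det = gamma(0)^2 - gamma(1)^2 = (3.1045)^2 - (-0.5305)^2 = 9.63792025 - 0.28143025 = 9.35649
  phi_hat_1 = [gamma(1) gamma(0) - gamma(1) gamma(2)] / det = [(-0.5305)(3.1045) - (-0.5305)(-1.6574)] / 9.35649 = -2.52618795 / 9.35649 = -0.27
  phi_hat_2 = [gamma(0) gamma(2) - gamma(1)^2] / det = [(3.1045)(-1.6574) - (-0.5305)^2] / 9.35649 = -5.42682855 / 9.35649 = -0.58
So phi_hat = [-0.2700, -0.5800].
Therefore phi_hat_2 = -0.5800.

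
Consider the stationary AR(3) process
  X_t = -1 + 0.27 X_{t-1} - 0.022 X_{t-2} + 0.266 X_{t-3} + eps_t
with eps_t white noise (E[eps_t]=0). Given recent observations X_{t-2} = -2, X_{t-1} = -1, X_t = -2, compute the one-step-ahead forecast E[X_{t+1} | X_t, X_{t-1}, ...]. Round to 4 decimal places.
E[X_{t+1} \mid \mathcal F_t] = -2.0500

For an AR(p) model X_t = c + sum_i phi_i X_{t-i} + eps_t, the
one-step-ahead conditional mean is
  E[X_{t+1} | X_t, ...] = c + sum_i phi_i X_{t+1-i}.
Substitute known values:
  E[X_{t+1} | ...] = -1 + (0.27) * (-2) + (-0.022) * (-1) + (0.266) * (-2)
                   = -2.0500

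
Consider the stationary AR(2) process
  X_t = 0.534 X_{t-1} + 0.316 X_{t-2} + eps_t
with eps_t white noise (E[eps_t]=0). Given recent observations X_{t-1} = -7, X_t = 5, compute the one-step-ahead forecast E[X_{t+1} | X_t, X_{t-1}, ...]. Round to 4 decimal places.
E[X_{t+1} \mid \mathcal F_t] = 0.4580

For an AR(p) model X_t = c + sum_i phi_i X_{t-i} + eps_t, the
one-step-ahead conditional mean is
  E[X_{t+1} | X_t, ...] = c + sum_i phi_i X_{t+1-i}.
Substitute known values:
  E[X_{t+1} | ...] = (0.534) * (5) + (0.316) * (-7)
                   = 0.4580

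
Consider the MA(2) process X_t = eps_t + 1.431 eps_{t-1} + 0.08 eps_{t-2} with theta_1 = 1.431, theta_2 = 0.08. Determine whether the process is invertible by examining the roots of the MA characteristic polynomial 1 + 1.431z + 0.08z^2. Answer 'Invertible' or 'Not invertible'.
\text{Not invertible}

The MA(q) characteristic polynomial is P(z) = 1 + 1.431z + 0.08z^2.
Invertibility requires all roots to lie outside the unit circle, i.e. |z| > 1 for every root.
Set 1 + (1.431) z + (0.08) z^2 = 0, i.e. a z^2 + b z + c = 0 with a = 0.08, b = 1.431, c = 1.
Discriminant D = b^2 - 4ac = (1.431)^2 - 4*(0.08)*1 = 2.047761 - (0.32) = 1.727761.
D >= 0, so the roots are real: z = (-b +/- sqrt(D)) / (2a) = (-1.431 +/- 1.314443) / (0.16).
  z_1 = (-1.431 + 1.314443) / (0.16) = -0.7285,   |z_1| = 0.7285.
  z_2 = (-1.431 - 1.314443) / (0.16) = -17.159,   |z_2| = 17.159.
Moduli of all roots: 0.7285, 17.1590.
All moduli strictly greater than 1? No.
Verdict: Not invertible.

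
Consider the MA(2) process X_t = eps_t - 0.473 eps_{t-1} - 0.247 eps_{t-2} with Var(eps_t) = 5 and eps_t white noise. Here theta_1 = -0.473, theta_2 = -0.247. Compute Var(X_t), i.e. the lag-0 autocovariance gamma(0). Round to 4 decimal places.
\gamma(0) = 6.4237

For an MA(q) process X_t = eps_t + sum_i theta_i eps_{t-i} with
Var(eps_t) = sigma^2, the variance is
  gamma(0) = sigma^2 * (1 + sum_i theta_i^2).
  sum_i theta_i^2 = (-0.473)^2 + (-0.247)^2 = 0.223729 + 0.061009 = 0.284738.
  gamma(0) = 5 * (1 + 0.284738) = 5 * 1.284738 = 6.42369, which rounds to 6.4237.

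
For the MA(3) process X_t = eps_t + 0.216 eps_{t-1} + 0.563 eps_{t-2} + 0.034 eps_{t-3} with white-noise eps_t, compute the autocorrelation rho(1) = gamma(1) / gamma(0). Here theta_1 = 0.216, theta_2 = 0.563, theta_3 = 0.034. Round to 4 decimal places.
\rho(1) = 0.2614

For an MA(q) process with theta_0 = 1, the autocovariance is
  gamma(k) = sigma^2 * sum_{i=0..q-k} theta_i * theta_{i+k},
and rho(k) = gamma(k) / gamma(0). Sigma^2 cancels.
  numerator   = (1)*(0.216) + (0.216)*(0.563) + (0.563)*(0.034) = 0.35675.
  denominator = (1)^2 + (0.216)^2 + (0.563)^2 + (0.034)^2 = 1.364781.
  rho(1) = 0.35675 / 1.364781 = 0.2614.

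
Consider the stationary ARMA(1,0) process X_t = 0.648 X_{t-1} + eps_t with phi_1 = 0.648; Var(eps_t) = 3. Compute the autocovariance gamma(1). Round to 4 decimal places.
\gamma(1) = 3.3512

Multiply the model equation by X_{t-k} and take expectations. With theta_0 = psi_0 = 1 and psi_j the MA(infinity) weights, this gives
  gamma(k) - sum_i phi_i gamma(k-i) = c_k,
  c_k = sigma^2 * sum_{j=k..q} theta_j psi_{j-k}   (c_k = 0 for k > q),
using gamma(-m) = gamma(m).
Pure AR (q = 0): c_0 = sigma^2 = 3, c_k = 0 for k >= 1.
Equations for k = 0 and k = 1 (AR order 1):
  gamma(0) = phi_1 gamma(1) + c_0
  gamma(1) = phi_1 gamma(0) + c_1
Substituting the second into the first: gamma(0) (1 - phi_1^2) = c_0 + phi_1 c_1, so
  gamma(0) = c_0 / (1 - phi_1^2) = 3 / (1 - (0.648)^2) = 3 / 0.580096 = 5.171558.
  gamma(1) = phi_1 gamma(0) = (0.648)(5.171558) = 3.351169.
Therefore gamma(1) = 3.3512 (to 4 decimal places).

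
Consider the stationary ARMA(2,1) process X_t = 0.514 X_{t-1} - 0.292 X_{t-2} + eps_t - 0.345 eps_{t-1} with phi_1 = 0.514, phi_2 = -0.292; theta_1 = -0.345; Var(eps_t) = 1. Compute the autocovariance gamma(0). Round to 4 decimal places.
\gamma(0) = 1.0968

Multiply the model equation by X_{t-k} and take expectations. With theta_0 = psi_0 = 1 and psi_j the MA(infinity) weights, this gives
  gamma(k) - sum_i phi_i gamma(k-i) = c_k,
  c_k = sigma^2 * sum_{j=k..q} theta_j psi_{j-k}   (c_k = 0 for k > q),
using gamma(-m) = gamma(m).
psi-weights needed (psi_j = theta_j + sum_i phi_i psi_{j-i}):
  psi_1 = theta_1 + phi_1 = -0.345 + (0.514) = 0.169
Right-hand sides:
  c_0 = sigma^2 (1 + theta_1 psi_1) = 1 * (1 + (-0.345)(0.169)) = 1 * 0.941695 = 0.941695
  c_1 = sigma^2 theta_1 = 1 * (-0.345) = -0.345
  c_2 = 0
Equations for k = 0, 1, 2 (AR order 2, c_2 = 0):
  (E0) gamma(0) = phi_1 gamma(1) + phi_2 gamma(2) + c_0
  (E1) gamma(1) = phi_1 gamma(0) + phi_2 gamma(1) + c_1
  (E2) gamma(2) = phi_1 gamma(1) + phi_2 gamma(0)
From (E1): gamma(1) = A gamma(0) + B with
  A = phi_1 / (1 - phi_2) = 0.514 / 1.292 = 0.397833,   B = c_1 / (1 - phi_2) = -0.345 / 1.292 = -0.267028.
Insert (E2) into (E0): gamma(0) (1 - phi_2^2) = phi_1 (1 + phi_2) gamma(1) + c_0.
  phi_1 (1 + phi_2) = (0.514)(0.708) = 0.363912,   1 - phi_2^2 = 0.914736.
Replace gamma(1) by A gamma(0) + B and collect gamma(0):
  gamma(0) [0.914736 - (0.363912)(0.397833)] = (0.363912)(-0.267028) + 0.941695
  gamma(0) * 0.76996 = 0.84452
  gamma(0) = 0.84452 / 0.76996 = 1.096837.
Therefore gamma(0) = 1.0968 (to 4 decimal places).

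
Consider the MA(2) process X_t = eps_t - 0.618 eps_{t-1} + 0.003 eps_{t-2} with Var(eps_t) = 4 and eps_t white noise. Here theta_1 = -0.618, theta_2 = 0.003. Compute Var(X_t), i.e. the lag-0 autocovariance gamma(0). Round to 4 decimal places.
\gamma(0) = 5.5277

For an MA(q) process X_t = eps_t + sum_i theta_i eps_{t-i} with
Var(eps_t) = sigma^2, the variance is
  gamma(0) = sigma^2 * (1 + sum_i theta_i^2).
  sum_i theta_i^2 = (-0.618)^2 + (0.003)^2 = 0.381924 + 0.000009 = 0.381933.
  gamma(0) = 4 * (1 + 0.381933) = 4 * 1.381933 = 5.527732, which rounds to 5.5277.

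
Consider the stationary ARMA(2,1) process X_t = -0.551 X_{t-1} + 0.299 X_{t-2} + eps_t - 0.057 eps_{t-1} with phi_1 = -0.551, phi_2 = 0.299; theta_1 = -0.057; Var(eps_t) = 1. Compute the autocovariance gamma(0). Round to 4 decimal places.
\gamma(0) = 3.1403

Multiply the model equation by X_{t-k} and take expectations. With theta_0 = psi_0 = 1 and psi_j the MA(infinity) weights, this gives
  gamma(k) - sum_i phi_i gamma(k-i) = c_k,
  c_k = sigma^2 * sum_{j=k..q} theta_j psi_{j-k}   (c_k = 0 for k > q),
using gamma(-m) = gamma(m).
psi-weights needed (psi_j = theta_j + sum_i phi_i psi_{j-i}):
  psi_1 = theta_1 + phi_1 = -0.057 + (-0.551) = -0.608
Right-hand sides:
  c_0 = sigma^2 (1 + theta_1 psi_1) = 1 * (1 + (-0.057)(-0.608)) = 1 * 1.034656 = 1.034656
  c_1 = sigma^2 theta_1 = 1 * (-0.057) = -0.057
  c_2 = 0
Equations for k = 0, 1, 2 (AR order 2, c_2 = 0):
  (E0) gamma(0) = phi_1 gamma(1) + phi_2 gamma(2) + c_0
  (E1) gamma(1) = phi_1 gamma(0) + phi_2 gamma(1) + c_1
  (E2) gamma(2) = phi_1 gamma(1) + phi_2 gamma(0)
From (E1): gamma(1) = A gamma(0) + B with
  A = phi_1 / (1 - phi_2) = -0.551 / 0.701 = -0.78602,   B = c_1 / (1 - phi_2) = -0.057 / 0.701 = -0.081312.
Insert (E2) into (E0): gamma(0) (1 - phi_2^2) = phi_1 (1 + phi_2) gamma(1) + c_0.
  phi_1 (1 + phi_2) = (-0.551)(1.299) = -0.715749,   1 - phi_2^2 = 0.910599.
Replace gamma(1) by A gamma(0) + B and collect gamma(0):
  gamma(0) [0.910599 - (-0.715749)(-0.78602)] = (-0.715749)(-0.081312) + 1.034656
  gamma(0) * 0.348006 = 1.092855
  gamma(0) = 1.092855 / 0.348006 = 3.140335.
Therefore gamma(0) = 3.1403 (to 4 decimal places).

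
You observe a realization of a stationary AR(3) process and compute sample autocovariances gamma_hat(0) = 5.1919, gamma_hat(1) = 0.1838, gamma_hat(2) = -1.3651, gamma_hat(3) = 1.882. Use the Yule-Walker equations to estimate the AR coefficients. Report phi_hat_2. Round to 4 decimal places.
\hat\phi_{2} = -0.2830

The Yule-Walker equations for an AR(p) process read, in matrix form,
  Gamma_p phi = r_p,   with   (Gamma_p)_{ij} = gamma(|i - j|),
                       (r_p)_i = gamma(i),   i,j = 1..p.
Substitute the sample gammas (Toeplitz matrix and right-hand side of size 3):
  Gamma_p = [[5.1919, 0.1838, -1.3651], [0.1838, 5.1919, 0.1838], [-1.3651, 0.1838, 5.1919]]
  r_p     = [0.1838, -1.3651, 1.882]
Written out (R1..R3):
  (R1) 5.1919 phi_1 + 0.1838 phi_2 - 1.3651 phi_3 = 0.1838
  (R2) 0.1838 phi_1 + 5.1919 phi_2 + 0.1838 phi_3 = -1.3651
  (R3) -1.3651 phi_1 + 0.1838 phi_2 + 5.1919 phi_3 = 1.882
Gaussian elimination:
  R2 <- R2 - (0.1838/5.1919) R1 = R2 - (0.035401) R1:  5.185393 phi_2 + 0.232126 phi_3 = -1.371607
  R3 <- R3 - (-1.3651/5.1919) R1 = R3 - (-0.262929) R1:  0.232126 phi_2 + 4.832976 phi_3 = 1.930326
  R3 <- R3 - (0.232126/5.185393) R2 = R3 - (0.044765) R2:  4.822585 phi_3 = 1.991727
Back-substitution:
  phi_hat_3 = 1.991727 / 4.822585 = 0.413
  phi_hat_2 = (-1.371607 - (0.232126)(0.413)) / 5.185393 = -0.283002
  phi_hat_1 = (0.1838 - (0.1838)(-0.283002) - (-1.3651)(0.413)) / 5.1919 = 0.154009
So phi_hat = [0.1540, -0.2830, 0.4130].
Therefore phi_hat_2 = -0.2830.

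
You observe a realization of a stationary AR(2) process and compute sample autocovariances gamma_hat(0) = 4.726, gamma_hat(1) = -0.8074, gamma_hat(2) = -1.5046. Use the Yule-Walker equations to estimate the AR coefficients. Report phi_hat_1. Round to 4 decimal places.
\hat\phi_{1} = -0.2320

The Yule-Walker equations for an AR(p) process read, in matrix form,
  Gamma_p phi = r_p,   with   (Gamma_p)_{ij} = gamma(|i - j|),
                       (r_p)_i = gamma(i),   i,j = 1..p.
Substitute the sample gammas (Toeplitz matrix and right-hand side of size 2):
  Gamma_p = [[4.726, -0.8074], [-0.8074, 4.726]]
  r_p     = [-0.8074, -1.5046]
Written out:
  4.726 phi_1 - 0.8074 phi_2 = -0.8074
  -0.8074 phi_1 + 4.726 phi_2 = -1.5046
Solve by Cramer's rule:
  det = gamma(0)^2 - gamma(1)^2 = (4.726)^2 - (-0.8074)^2 = 22.335076 - 0.65189476 = 21.68318124
  phi_hat_1 = [gamma(1) gamma(0) - gamma(1) gamma(2)] / det = [(-0.8074)(4.726) - (-0.8074)(-1.5046)] / 21.68318124 = -5.03058644 / 21.68318124 = -0.232
  phi_hat_2 = [gamma(0) gamma(2) - gamma(1)^2] / det = [(4.726)(-1.5046) - (-0.8074)^2] / 21.68318124 = -7.76263436 / 21.68318124 = -0.358
So phi_hat = [-0.2320, -0.3580].
Therefore phi_hat_1 = -0.2320.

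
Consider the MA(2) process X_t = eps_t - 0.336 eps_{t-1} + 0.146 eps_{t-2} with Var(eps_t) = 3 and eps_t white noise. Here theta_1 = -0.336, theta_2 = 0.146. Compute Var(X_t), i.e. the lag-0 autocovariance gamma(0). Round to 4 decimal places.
\gamma(0) = 3.4026

For an MA(q) process X_t = eps_t + sum_i theta_i eps_{t-i} with
Var(eps_t) = sigma^2, the variance is
  gamma(0) = sigma^2 * (1 + sum_i theta_i^2).
  sum_i theta_i^2 = (-0.336)^2 + (0.146)^2 = 0.112896 + 0.021316 = 0.134212.
  gamma(0) = 3 * (1 + 0.134212) = 3 * 1.134212 = 3.402636, which rounds to 3.4026.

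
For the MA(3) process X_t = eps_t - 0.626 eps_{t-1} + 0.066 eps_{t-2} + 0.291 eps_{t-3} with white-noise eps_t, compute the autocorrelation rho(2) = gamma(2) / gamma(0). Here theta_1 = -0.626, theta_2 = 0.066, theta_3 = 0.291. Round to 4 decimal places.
\rho(2) = -0.0784

For an MA(q) process with theta_0 = 1, the autocovariance is
  gamma(k) = sigma^2 * sum_{i=0..q-k} theta_i * theta_{i+k},
and rho(k) = gamma(k) / gamma(0). Sigma^2 cancels.
  numerator   = (1)*(0.066) + (-0.626)*(0.291) = -0.116166.
  denominator = (1)^2 + (-0.626)^2 + (0.066)^2 + (0.291)^2 = 1.480913.
  rho(2) = -0.116166 / 1.480913 = -0.0784.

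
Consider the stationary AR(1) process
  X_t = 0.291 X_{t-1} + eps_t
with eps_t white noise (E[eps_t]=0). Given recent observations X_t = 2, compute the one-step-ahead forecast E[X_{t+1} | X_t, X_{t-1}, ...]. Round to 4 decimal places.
E[X_{t+1} \mid \mathcal F_t] = 0.5820

For an AR(p) model X_t = c + sum_i phi_i X_{t-i} + eps_t, the
one-step-ahead conditional mean is
  E[X_{t+1} | X_t, ...] = c + sum_i phi_i X_{t+1-i}.
Substitute known values:
  E[X_{t+1} | ...] = (0.291) * (2)
                   = 0.5820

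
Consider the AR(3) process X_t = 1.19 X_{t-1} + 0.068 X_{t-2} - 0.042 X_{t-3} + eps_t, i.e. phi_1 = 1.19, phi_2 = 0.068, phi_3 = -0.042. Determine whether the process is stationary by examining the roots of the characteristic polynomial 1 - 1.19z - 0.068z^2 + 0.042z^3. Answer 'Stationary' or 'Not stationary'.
\text{Not stationary}

The AR(p) characteristic polynomial is P(z) = 1 - 1.19z - 0.068z^2 + 0.042z^3.
Stationarity requires all roots to lie outside the unit circle, i.e. |z| > 1 for every root.
Degree 3: look for a simple real root z0 first, then factor out (1 - z/z0) and solve the remaining quadratic.
Testing z0 = -5: P(-5) = 1 + (-1.19)(-5) + (-0.068)(-5)^2 + (0.042)(-5)^3
  = 1 + (5.95) + (-1.7) + (-5.25) = 0.  So z_0 = -5 is a root, |z_0| = 5.
Divide out the factor (1 + 0.2 z) = (1 - z/z0) (since 1/z0 = -0.2):
  P(z) = (1 + 0.2 z)(1 + (-1.39) z + (0.21) z^2)
  [check: z-coef -1.39 - (-0.2) = -1.19; z^2-coef 0.21 - (-0.2)(-1.39) = -0.068; z^3-coef -(-0.2)(0.21) = 0.042.]
Remaining roots from the quadratic factor 1 + (-1.39) z + (0.21) z^2:
  Set 1 + (-1.39) z + (0.21) z^2 = 0, i.e. a z^2 + b z + c = 0 with a = 0.21, b = -1.39, c = 1.
  Discriminant D = b^2 - 4ac = (-1.39)^2 - 4*(0.21)*1 = 1.9321 - (0.84) = 1.0921.
  D >= 0, so the roots are real: z = (-b +/- sqrt(D)) / (2a) = (1.39 +/- 1.045036) / (0.42).
    z_1 = (1.39 + 1.045036) / (0.42) = 5.7977,   |z_1| = 5.7977.
    z_2 = (1.39 - 1.045036) / (0.42) = 0.8213,   |z_2| = 0.8213.
Moduli of all roots: 5.0000, 5.7977, 0.8213.
All moduli strictly greater than 1? No.
Verdict: Not stationary.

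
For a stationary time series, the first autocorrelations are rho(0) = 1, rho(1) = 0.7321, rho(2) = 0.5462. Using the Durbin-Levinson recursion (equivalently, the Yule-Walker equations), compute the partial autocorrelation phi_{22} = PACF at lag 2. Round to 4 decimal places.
\phi_{22} = 0.0220

The PACF at lag k is phi_{kk}, the last component of the solution
to the Yule-Walker system G_k phi = r_k where
  (G_k)_{ij} = rho(|i - j|), (r_k)_i = rho(i), i,j = 1..k.
Equivalently, Durbin-Levinson gives phi_{kk} iteratively:
  phi_{11} = rho(1)
  phi_{kk} = [rho(k) - sum_{j=1..k-1} phi_{k-1,j} rho(k-j)]
            / [1 - sum_{j=1..k-1} phi_{k-1,j} rho(j)],
  phi_{k,j} = phi_{k-1,j} - phi_{kk} phi_{k-1,k-j},  j = 1..k-1.
Step k = 1:
  phi_11 = rho(1) = 0.7321.
Step k = 2:
  phi_22 = [rho(2) - phi_11 rho(1)] / [1 - phi_11 rho(1)] = [0.5462 - (0.7321)(0.7321)] / [1 - (0.7321)(0.7321)]
         = 0.01022959 / 0.46402959 = 0.022.
Therefore phi_{22} = 0.0220.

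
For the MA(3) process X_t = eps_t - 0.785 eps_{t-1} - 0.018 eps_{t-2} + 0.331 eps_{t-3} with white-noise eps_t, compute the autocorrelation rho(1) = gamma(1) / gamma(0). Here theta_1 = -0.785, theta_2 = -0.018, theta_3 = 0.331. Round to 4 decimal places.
\rho(1) = -0.4500

For an MA(q) process with theta_0 = 1, the autocovariance is
  gamma(k) = sigma^2 * sum_{i=0..q-k} theta_i * theta_{i+k},
and rho(k) = gamma(k) / gamma(0). Sigma^2 cancels.
  numerator   = (1)*(-0.785) + (-0.785)*(-0.018) + (-0.018)*(0.331) = -0.776828.
  denominator = (1)^2 + (-0.785)^2 + (-0.018)^2 + (0.331)^2 = 1.72611.
  rho(1) = -0.776828 / 1.72611 = -0.4500.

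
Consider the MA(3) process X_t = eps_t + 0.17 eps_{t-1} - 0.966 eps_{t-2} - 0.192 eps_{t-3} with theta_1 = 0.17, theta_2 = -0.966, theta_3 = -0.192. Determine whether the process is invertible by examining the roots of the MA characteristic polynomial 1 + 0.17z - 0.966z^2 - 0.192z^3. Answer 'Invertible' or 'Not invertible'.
\text{Invertible}

The MA(q) characteristic polynomial is P(z) = 1 + 0.17z - 0.966z^2 - 0.192z^3.
Invertibility requires all roots to lie outside the unit circle, i.e. |z| > 1 for every root.
Degree 3: look for a simple real root z0 first, then factor out (1 - z/z0) and solve the remaining quadratic.
Testing z0 = -5: P(-5) = 1 + (0.17)(-5) + (-0.966)(-5)^2 + (-0.192)(-5)^3
  = 1 + (-0.85) + (-24.15) + (24) = 0.  So z_0 = -5 is a root, |z_0| = 5.
Divide out the factor (1 + 0.2 z) = (1 - z/z0) (since 1/z0 = -0.2):
  P(z) = (1 + 0.2 z)(1 + (-0.03) z + (-0.96) z^2)
  [check: z-coef -0.03 - (-0.2) = 0.17; z^2-coef -0.96 - (-0.2)(-0.03) = -0.966; z^3-coef -(-0.2)(-0.96) = -0.192.]
Remaining roots from the quadratic factor 1 + (-0.03) z + (-0.96) z^2:
  Set 1 + (-0.03) z + (-0.96) z^2 = 0, i.e. a z^2 + b z + c = 0 with a = -0.96, b = -0.03, c = 1.
  Discriminant D = b^2 - 4ac = (-0.03)^2 - 4*(-0.96)*1 = 0.0009 - (-3.84) = 3.8409.
  D >= 0, so the roots are real: z = (-b +/- sqrt(D)) / (2a) = (0.03 +/- 1.959821) / (-1.92).
    z_1 = (0.03 + 1.959821) / (-1.92) = -1.0364,   |z_1| = 1.0364.
    z_2 = (0.03 - 1.959821) / (-1.92) = 1.0051,   |z_2| = 1.0051.
Moduli of all roots: 5.0000, 1.0364, 1.0051.
All moduli strictly greater than 1? Yes.
Verdict: Invertible.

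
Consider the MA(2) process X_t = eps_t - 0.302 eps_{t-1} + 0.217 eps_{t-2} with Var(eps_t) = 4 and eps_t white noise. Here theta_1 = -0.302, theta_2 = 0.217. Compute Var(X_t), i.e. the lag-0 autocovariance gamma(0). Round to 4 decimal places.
\gamma(0) = 4.5532

For an MA(q) process X_t = eps_t + sum_i theta_i eps_{t-i} with
Var(eps_t) = sigma^2, the variance is
  gamma(0) = sigma^2 * (1 + sum_i theta_i^2).
  sum_i theta_i^2 = (-0.302)^2 + (0.217)^2 = 0.091204 + 0.047089 = 0.138293.
  gamma(0) = 4 * (1 + 0.138293) = 4 * 1.138293 = 4.553172, which rounds to 4.5532.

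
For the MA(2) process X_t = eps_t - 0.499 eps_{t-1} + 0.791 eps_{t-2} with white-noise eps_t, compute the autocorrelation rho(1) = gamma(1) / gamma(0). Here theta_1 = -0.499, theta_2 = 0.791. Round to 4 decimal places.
\rho(1) = -0.4767

For an MA(q) process with theta_0 = 1, the autocovariance is
  gamma(k) = sigma^2 * sum_{i=0..q-k} theta_i * theta_{i+k},
and rho(k) = gamma(k) / gamma(0). Sigma^2 cancels.
  numerator   = (1)*(-0.499) + (-0.499)*(0.791) = -0.893709.
  denominator = (1)^2 + (-0.499)^2 + (0.791)^2 = 1.874682.
  rho(1) = -0.893709 / 1.874682 = -0.4767.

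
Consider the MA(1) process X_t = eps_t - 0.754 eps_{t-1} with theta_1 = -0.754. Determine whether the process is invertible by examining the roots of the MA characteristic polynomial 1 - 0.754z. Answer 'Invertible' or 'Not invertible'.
\text{Invertible}

The MA(q) characteristic polynomial is P(z) = 1 - 0.754z.
Invertibility requires all roots to lie outside the unit circle, i.e. |z| > 1 for every root.
This is linear in z: 1 + (-0.754) z = 0  =>  z = -1/(-0.754) = 1.32626,  |z| = 1.32626.
Moduli of all roots: 1.3263.
All moduli strictly greater than 1? Yes.
Verdict: Invertible.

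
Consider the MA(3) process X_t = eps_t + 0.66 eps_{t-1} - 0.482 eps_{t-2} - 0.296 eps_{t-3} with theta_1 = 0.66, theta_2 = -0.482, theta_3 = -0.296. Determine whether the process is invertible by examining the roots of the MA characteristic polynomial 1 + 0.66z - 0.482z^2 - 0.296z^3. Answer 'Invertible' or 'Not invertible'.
\text{Invertible}

The MA(q) characteristic polynomial is P(z) = 1 + 0.66z - 0.482z^2 - 0.296z^3.
Invertibility requires all roots to lie outside the unit circle, i.e. |z| > 1 for every root.
Degree 3: look for a simple real root z0 first, then factor out (1 - z/z0) and solve the remaining quadratic.
Testing z0 = -1.25: P(-1.25) = 1 + (0.66)(-1.25) + (-0.482)(-1.25)^2 + (-0.296)(-1.25)^3
  = 1 + (-0.825) + (-0.753125) + (0.578125) = 0.  So z_0 = -1.25 is a root, |z_0| = 1.25.
Divide out the factor (1 + 0.8 z) = (1 - z/z0) (since 1/z0 = -0.8):
  P(z) = (1 + 0.8 z)(1 + (-0.14) z + (-0.37) z^2)
  [check: z-coef -0.14 - (-0.8) = 0.66; z^2-coef -0.37 - (-0.8)(-0.14) = -0.482; z^3-coef -(-0.8)(-0.37) = -0.296.]
Remaining roots from the quadratic factor 1 + (-0.14) z + (-0.37) z^2:
  Set 1 + (-0.14) z + (-0.37) z^2 = 0, i.e. a z^2 + b z + c = 0 with a = -0.37, b = -0.14, c = 1.
  Discriminant D = b^2 - 4ac = (-0.14)^2 - 4*(-0.37)*1 = 0.0196 - (-1.48) = 1.4996.
  D >= 0, so the roots are real: z = (-b +/- sqrt(D)) / (2a) = (0.14 +/- 1.224582) / (-0.74).
    z_1 = (0.14 + 1.224582) / (-0.74) = -1.844,   |z_1| = 1.844.
    z_2 = (0.14 - 1.224582) / (-0.74) = 1.4657,   |z_2| = 1.4657.
Moduli of all roots: 1.2500, 1.8440, 1.4657.
All moduli strictly greater than 1? Yes.
Verdict: Invertible.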